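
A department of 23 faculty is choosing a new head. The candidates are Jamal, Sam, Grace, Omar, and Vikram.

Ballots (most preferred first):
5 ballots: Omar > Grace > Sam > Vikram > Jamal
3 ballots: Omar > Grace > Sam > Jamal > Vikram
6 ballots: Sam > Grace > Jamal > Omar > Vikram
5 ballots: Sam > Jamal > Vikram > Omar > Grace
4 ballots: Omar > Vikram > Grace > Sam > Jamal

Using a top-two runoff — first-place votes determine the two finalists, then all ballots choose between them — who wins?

Round 1 first-place votes: Jamal 0, Sam 11, Grace 0, Omar 12, Vikram 0. Omar and Sam advance.
Runoff: Omar is ranked above Sam on 12 ballots, Sam above Omar on 11.

Omar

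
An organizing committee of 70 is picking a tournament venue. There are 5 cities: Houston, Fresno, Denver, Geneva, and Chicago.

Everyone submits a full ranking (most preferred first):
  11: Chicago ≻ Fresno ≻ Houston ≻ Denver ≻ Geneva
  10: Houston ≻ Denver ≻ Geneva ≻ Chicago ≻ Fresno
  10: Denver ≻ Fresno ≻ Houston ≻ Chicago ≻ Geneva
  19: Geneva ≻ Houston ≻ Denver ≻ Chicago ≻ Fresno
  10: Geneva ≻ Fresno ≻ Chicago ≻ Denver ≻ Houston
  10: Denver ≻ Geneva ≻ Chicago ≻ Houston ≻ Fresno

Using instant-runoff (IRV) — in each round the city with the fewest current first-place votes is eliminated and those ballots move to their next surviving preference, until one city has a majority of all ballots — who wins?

Round 1: Houston 10, Fresno 0, Denver 20, Geneva 29, Chicago 11. Fresno eliminated.
Round 2: Houston 10, Denver 20, Geneva 29, Chicago 11. Houston eliminated.
Round 3: Denver 30, Geneva 29, Chicago 11. Chicago eliminated.
Round 4: Denver 41, Geneva 29. Denver has a majority (≥36).

Denver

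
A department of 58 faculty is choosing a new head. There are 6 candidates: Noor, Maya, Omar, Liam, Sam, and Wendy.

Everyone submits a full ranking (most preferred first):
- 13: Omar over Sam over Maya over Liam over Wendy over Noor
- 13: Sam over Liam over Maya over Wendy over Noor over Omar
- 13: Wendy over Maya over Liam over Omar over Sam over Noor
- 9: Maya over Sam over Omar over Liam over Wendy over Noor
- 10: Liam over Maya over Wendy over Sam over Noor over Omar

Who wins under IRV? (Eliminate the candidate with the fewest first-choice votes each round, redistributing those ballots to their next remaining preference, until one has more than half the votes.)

Sam

Round 1: Noor 0, Maya 9, Omar 13, Liam 10, Sam 13, Wendy 13. Noor eliminated.
Round 2: Maya 9, Omar 13, Liam 10, Sam 13, Wendy 13. Maya eliminated.
Round 3: Omar 13, Liam 10, Sam 22, Wendy 13. Liam eliminated.
Round 4: Omar 13, Sam 22, Wendy 23. Omar eliminated.
Round 5: Sam 35, Wendy 23. Sam has a majority (≥30).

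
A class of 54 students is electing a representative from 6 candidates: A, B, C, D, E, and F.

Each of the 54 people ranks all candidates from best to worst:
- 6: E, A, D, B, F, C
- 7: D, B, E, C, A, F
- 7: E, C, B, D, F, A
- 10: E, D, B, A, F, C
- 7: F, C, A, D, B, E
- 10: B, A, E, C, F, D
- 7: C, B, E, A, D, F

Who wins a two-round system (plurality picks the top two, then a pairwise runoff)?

B

Round 1 first-place votes: A 0, B 10, C 7, D 7, E 23, F 7. E and B advance.
Runoff: E is ranked above B on 23 ballots, B above E on 31.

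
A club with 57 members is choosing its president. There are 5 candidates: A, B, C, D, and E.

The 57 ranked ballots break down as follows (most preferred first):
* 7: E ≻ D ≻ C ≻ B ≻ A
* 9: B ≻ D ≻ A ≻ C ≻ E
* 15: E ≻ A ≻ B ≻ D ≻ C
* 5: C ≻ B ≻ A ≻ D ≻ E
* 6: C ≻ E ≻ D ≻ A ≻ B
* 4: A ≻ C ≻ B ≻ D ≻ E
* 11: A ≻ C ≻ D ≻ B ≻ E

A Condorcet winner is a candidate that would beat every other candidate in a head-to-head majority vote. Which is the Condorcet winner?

A

A vs B: 36–21
A vs C: 39–18
A vs D: 35–22
A vs E: 29–28
A beats every other candidate.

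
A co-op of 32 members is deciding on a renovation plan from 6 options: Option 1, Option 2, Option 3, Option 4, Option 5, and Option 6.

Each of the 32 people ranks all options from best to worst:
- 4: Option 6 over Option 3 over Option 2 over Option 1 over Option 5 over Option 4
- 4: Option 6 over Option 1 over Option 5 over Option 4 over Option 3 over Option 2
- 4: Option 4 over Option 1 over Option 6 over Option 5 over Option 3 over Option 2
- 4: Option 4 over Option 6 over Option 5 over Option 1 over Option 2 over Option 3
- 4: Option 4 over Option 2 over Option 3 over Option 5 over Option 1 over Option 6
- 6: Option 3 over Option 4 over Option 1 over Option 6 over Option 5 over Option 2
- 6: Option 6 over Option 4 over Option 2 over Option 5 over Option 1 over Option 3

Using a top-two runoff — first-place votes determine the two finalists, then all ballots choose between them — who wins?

Round 1 first-place votes: Option 1 0, Option 2 0, Option 3 6, Option 4 12, Option 5 0, Option 6 14. Option 6 and Option 4 advance.
Runoff: Option 6 is ranked above Option 4 on 14 ballots, Option 4 above Option 6 on 18.

Option 4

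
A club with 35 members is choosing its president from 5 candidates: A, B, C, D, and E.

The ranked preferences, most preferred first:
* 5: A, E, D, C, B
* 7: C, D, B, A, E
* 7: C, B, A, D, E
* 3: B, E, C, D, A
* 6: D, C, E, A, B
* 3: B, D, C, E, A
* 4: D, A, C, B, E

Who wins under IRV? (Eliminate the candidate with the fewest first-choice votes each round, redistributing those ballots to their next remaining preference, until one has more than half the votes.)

D

Round 1: A 5, B 6, C 14, D 10, E 0. E eliminated.
Round 2: A 5, B 6, C 14, D 10. A eliminated.
Round 3: B 6, C 14, D 15. B eliminated.
Round 4: C 17, D 18. D has a majority (≥18).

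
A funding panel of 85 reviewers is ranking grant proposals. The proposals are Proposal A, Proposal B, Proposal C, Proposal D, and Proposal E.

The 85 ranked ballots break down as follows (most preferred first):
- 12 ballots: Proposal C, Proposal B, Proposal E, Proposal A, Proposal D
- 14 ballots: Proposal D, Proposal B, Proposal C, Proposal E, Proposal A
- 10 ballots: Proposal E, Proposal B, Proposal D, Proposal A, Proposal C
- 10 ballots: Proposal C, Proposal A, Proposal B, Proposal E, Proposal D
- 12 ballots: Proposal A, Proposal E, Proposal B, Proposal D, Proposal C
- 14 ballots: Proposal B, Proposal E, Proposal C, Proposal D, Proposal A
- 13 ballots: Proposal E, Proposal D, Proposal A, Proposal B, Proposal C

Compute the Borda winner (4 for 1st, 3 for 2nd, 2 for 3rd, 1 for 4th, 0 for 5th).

Proposal B

Proposal A: 12×1 + 14×0 + 10×1 + 10×3 + 12×4 + 14×0 + 13×2 = 126
Proposal B: 12×3 + 14×3 + 10×3 + 10×2 + 12×2 + 14×4 + 13×1 = 221
Proposal C: 12×4 + 14×2 + 10×0 + 10×4 + 12×0 + 14×2 + 13×0 = 144
Proposal D: 12×0 + 14×4 + 10×2 + 10×0 + 12×1 + 14×1 + 13×3 = 141
Proposal E: 12×2 + 14×1 + 10×4 + 10×1 + 12×3 + 14×3 + 13×4 = 218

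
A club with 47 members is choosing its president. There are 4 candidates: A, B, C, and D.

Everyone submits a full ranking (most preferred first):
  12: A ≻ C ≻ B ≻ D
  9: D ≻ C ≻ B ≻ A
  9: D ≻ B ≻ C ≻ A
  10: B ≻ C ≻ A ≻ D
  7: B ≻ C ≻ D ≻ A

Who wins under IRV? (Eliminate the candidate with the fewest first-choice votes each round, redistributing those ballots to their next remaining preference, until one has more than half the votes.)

Round 1: A 12, B 17, C 0, D 18. C eliminated.
Round 2: A 12, B 17, D 18. A eliminated.
Round 3: B 29, D 18. B has a majority (≥24).

B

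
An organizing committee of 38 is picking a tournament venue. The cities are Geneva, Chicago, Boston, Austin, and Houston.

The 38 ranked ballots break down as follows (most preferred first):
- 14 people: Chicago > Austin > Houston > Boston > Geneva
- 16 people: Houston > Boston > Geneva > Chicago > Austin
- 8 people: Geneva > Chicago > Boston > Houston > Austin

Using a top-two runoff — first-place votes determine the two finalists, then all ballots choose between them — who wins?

Round 1 first-place votes: Geneva 8, Chicago 14, Boston 0, Austin 0, Houston 16. Houston and Chicago advance.
Runoff: Houston is ranked above Chicago on 16 ballots, Chicago above Houston on 22.

Chicago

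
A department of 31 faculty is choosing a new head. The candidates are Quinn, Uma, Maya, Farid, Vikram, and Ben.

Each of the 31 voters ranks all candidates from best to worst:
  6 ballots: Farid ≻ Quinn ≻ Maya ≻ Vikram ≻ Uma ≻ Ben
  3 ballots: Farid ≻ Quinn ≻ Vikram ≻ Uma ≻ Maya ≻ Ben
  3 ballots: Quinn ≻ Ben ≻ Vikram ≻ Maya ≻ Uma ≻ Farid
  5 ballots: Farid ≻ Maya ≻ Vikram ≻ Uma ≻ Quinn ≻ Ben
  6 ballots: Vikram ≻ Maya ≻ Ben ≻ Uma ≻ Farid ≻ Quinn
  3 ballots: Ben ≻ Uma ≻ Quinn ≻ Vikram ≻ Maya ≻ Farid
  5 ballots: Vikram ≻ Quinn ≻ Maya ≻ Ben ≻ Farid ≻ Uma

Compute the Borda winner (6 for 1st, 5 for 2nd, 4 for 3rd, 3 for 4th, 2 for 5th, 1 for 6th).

Vikram

Quinn: 6×5 + 3×5 + 3×6 + 5×2 + 6×1 + 3×4 + 5×5 = 116
Uma: 6×2 + 3×3 + 3×2 + 5×3 + 6×3 + 3×5 + 5×1 = 80
Maya: 6×4 + 3×2 + 3×3 + 5×5 + 6×5 + 3×2 + 5×4 = 120
Farid: 6×6 + 3×6 + 3×1 + 5×6 + 6×2 + 3×1 + 5×2 = 112
Vikram: 6×3 + 3×4 + 3×4 + 5×4 + 6×6 + 3×3 + 5×6 = 137
Ben: 6×1 + 3×1 + 3×5 + 5×1 + 6×4 + 3×6 + 5×3 = 86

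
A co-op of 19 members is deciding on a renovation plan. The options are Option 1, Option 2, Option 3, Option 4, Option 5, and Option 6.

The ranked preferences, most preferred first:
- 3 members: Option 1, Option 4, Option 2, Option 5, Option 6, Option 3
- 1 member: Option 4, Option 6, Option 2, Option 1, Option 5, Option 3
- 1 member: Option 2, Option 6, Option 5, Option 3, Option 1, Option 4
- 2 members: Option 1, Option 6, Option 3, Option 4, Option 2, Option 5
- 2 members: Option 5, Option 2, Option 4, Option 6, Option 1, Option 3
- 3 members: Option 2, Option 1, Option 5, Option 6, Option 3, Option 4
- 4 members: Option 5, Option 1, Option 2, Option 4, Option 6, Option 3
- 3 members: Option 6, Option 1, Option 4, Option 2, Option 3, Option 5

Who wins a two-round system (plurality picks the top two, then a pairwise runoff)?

Option 1

Round 1 first-place votes: Option 1 5, Option 2 4, Option 3 0, Option 4 1, Option 5 6, Option 6 3. Option 5 and Option 1 advance.
Runoff: Option 5 is ranked above Option 1 on 7 ballots, Option 1 above Option 5 on 12.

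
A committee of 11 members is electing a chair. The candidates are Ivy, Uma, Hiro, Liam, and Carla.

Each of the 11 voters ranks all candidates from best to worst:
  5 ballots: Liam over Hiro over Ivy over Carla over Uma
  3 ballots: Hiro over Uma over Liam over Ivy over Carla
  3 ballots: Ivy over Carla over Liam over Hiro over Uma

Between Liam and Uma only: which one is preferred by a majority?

Liam is ranked above Uma on 8 ballots; Uma above Liam on 3.

Liam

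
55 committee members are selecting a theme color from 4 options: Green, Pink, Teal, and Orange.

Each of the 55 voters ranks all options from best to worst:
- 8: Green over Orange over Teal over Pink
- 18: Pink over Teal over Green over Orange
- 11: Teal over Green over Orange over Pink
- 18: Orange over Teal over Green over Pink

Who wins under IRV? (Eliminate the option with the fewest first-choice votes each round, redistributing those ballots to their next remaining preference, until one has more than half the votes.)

Orange

Round 1: Green 8, Pink 18, Teal 11, Orange 18. Green eliminated.
Round 2: Pink 18, Teal 11, Orange 26. Teal eliminated.
Round 3: Pink 18, Orange 37. Orange has a majority (≥28).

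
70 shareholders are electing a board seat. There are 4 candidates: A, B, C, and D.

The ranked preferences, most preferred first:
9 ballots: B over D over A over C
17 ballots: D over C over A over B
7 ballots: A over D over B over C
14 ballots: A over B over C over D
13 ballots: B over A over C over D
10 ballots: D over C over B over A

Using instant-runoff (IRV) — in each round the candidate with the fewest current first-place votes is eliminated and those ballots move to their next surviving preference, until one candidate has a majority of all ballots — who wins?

B

Round 1: A 21, B 22, C 0, D 27. C eliminated.
Round 2: A 21, B 22, D 27. A eliminated.
Round 3: B 36, D 34. B has a majority (≥36).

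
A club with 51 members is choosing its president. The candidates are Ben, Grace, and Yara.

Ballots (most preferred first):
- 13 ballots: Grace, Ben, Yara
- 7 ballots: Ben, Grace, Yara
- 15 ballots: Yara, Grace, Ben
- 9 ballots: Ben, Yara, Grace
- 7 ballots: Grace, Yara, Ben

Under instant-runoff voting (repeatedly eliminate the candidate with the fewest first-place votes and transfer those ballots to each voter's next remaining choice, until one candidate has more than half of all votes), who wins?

Grace

Round 1: Ben 16, Grace 20, Yara 15. Yara eliminated.
Round 2: Ben 16, Grace 35. Grace has a majority (≥26).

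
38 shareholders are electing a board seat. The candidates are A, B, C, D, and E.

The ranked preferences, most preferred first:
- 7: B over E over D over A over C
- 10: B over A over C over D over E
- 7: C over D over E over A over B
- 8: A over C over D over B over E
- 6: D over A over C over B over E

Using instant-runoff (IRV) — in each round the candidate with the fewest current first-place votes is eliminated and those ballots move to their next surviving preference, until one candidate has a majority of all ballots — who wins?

Round 1: A 8, B 17, C 7, D 6, E 0. E eliminated.
Round 2: A 8, B 17, C 7, D 6. D eliminated.
Round 3: A 14, B 17, C 7. C eliminated.
Round 4: A 21, B 17. A has a majority (≥20).

A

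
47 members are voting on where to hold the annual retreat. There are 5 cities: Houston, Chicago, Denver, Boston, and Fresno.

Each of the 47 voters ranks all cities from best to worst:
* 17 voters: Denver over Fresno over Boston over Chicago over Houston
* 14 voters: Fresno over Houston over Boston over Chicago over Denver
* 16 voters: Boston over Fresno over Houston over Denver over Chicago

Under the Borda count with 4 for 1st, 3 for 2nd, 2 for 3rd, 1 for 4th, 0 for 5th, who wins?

Houston: 17×0 + 14×3 + 16×2 = 74
Chicago: 17×1 + 14×1 + 16×0 = 31
Denver: 17×4 + 14×0 + 16×1 = 84
Boston: 17×2 + 14×2 + 16×4 = 126
Fresno: 17×3 + 14×4 + 16×3 = 155

Fresno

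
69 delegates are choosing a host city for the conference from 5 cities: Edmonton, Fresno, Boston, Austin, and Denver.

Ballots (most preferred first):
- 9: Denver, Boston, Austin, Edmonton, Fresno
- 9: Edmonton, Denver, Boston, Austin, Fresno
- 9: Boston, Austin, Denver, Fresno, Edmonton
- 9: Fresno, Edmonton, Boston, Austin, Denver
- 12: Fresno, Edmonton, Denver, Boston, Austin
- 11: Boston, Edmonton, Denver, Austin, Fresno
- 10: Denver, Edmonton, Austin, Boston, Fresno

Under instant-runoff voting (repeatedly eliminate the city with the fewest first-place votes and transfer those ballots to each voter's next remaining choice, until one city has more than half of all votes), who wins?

Round 1: Edmonton 9, Fresno 21, Boston 20, Austin 0, Denver 19. Austin eliminated.
Round 2: Edmonton 9, Fresno 21, Boston 20, Denver 19. Edmonton eliminated.
Round 3: Fresno 21, Boston 20, Denver 28. Boston eliminated.
Round 4: Fresno 21, Denver 48. Denver has a majority (≥35).

Denver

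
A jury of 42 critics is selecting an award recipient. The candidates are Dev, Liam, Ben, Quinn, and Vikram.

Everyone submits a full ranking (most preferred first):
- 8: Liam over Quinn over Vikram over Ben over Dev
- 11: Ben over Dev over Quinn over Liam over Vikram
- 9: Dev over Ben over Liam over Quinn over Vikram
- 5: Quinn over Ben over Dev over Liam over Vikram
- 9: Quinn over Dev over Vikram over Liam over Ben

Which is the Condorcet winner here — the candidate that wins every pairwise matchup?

Quinn vs Dev: 22–20
Quinn vs Liam: 25–17
Quinn vs Ben: 22–20
Quinn vs Vikram: 42–0
Quinn beats every other candidate.

Quinn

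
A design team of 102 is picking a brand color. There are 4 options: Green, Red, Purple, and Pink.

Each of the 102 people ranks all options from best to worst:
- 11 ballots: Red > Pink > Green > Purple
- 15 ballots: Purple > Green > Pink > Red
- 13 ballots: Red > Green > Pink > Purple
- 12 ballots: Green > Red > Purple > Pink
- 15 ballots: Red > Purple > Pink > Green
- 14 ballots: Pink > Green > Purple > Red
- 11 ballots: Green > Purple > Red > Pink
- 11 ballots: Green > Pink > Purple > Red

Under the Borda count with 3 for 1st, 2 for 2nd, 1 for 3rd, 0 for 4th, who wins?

Green: 11×1 + 15×2 + 13×2 + 12×3 + 15×0 + 14×2 + 11×3 + 11×3 = 197
Red: 11×3 + 15×0 + 13×3 + 12×2 + 15×3 + 14×0 + 11×1 + 11×0 = 152
Purple: 11×0 + 15×3 + 13×0 + 12×1 + 15×2 + 14×1 + 11×2 + 11×1 = 134
Pink: 11×2 + 15×1 + 13×1 + 12×0 + 15×1 + 14×3 + 11×0 + 11×2 = 129

Green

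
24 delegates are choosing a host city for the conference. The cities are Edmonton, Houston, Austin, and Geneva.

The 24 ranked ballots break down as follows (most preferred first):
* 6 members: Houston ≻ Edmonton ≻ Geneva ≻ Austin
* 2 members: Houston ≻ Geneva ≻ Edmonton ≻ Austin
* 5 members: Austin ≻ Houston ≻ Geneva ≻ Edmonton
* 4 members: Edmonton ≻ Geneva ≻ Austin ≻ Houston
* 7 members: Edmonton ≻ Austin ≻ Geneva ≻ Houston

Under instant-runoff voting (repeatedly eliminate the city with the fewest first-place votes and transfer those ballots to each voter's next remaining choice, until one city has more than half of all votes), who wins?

Round 1: Edmonton 11, Houston 8, Austin 5, Geneva 0. Geneva eliminated.
Round 2: Edmonton 11, Houston 8, Austin 5. Austin eliminated.
Round 3: Edmonton 11, Houston 13. Houston has a majority (≥13).

Houston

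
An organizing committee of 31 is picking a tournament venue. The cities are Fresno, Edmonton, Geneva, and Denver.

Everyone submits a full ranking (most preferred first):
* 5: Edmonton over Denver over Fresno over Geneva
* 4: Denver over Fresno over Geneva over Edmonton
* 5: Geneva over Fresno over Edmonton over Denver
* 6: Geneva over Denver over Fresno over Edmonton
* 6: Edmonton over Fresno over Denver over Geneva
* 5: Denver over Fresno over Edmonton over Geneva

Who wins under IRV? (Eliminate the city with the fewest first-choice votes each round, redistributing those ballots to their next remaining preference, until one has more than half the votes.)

Edmonton

Round 1: Fresno 0, Edmonton 11, Geneva 11, Denver 9. Fresno eliminated.
Round 2: Edmonton 11, Geneva 11, Denver 9. Denver eliminated.
Round 3: Edmonton 16, Geneva 15. Edmonton has a majority (≥16).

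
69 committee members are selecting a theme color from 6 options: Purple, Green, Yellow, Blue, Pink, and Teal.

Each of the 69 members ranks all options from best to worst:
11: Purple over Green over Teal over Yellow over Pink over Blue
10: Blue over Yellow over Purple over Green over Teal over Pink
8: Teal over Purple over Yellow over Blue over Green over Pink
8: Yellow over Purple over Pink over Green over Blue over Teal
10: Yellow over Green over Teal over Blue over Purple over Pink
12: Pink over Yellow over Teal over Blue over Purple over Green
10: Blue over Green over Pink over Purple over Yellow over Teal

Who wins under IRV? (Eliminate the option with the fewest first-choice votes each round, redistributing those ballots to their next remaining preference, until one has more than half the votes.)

Round 1: Purple 11, Green 0, Yellow 18, Blue 20, Pink 12, Teal 8. Green eliminated.
Round 2: Purple 11, Yellow 18, Blue 20, Pink 12, Teal 8. Teal eliminated.
Round 3: Purple 19, Yellow 18, Blue 20, Pink 12. Pink eliminated.
Round 4: Purple 19, Yellow 30, Blue 20. Purple eliminated.
Round 5: Yellow 49, Blue 20. Yellow has a majority (≥35).

Yellow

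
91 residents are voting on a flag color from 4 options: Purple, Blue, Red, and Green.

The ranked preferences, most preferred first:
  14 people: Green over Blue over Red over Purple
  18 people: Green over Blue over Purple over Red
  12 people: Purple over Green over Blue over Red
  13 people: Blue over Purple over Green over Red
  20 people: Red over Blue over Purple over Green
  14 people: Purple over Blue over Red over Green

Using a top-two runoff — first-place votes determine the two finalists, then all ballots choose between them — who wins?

Round 1 first-place votes: Purple 26, Blue 13, Red 20, Green 32. Green and Purple advance.
Runoff: Green is ranked above Purple on 32 ballots, Purple above Green on 59.

Purple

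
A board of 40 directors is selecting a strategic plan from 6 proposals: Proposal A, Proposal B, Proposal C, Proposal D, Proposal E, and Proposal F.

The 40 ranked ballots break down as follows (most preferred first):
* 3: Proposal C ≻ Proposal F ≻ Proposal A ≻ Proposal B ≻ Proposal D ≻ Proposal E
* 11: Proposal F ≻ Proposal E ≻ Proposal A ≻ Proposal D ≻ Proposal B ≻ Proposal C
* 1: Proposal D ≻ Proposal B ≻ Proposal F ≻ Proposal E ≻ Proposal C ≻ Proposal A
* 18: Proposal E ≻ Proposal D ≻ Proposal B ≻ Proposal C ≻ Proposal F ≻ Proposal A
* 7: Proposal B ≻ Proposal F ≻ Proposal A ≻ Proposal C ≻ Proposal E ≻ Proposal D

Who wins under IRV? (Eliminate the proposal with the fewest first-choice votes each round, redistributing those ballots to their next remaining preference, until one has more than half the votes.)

Proposal F

Round 1: Proposal A 0, Proposal B 7, Proposal C 3, Proposal D 1, Proposal E 18, Proposal F 11. Proposal A eliminated.
Round 2: Proposal B 7, Proposal C 3, Proposal D 1, Proposal E 18, Proposal F 11. Proposal D eliminated.
Round 3: Proposal B 8, Proposal C 3, Proposal E 18, Proposal F 11. Proposal C eliminated.
Round 4: Proposal B 8, Proposal E 18, Proposal F 14. Proposal B eliminated.
Round 5: Proposal E 18, Proposal F 22. Proposal F has a majority (≥21).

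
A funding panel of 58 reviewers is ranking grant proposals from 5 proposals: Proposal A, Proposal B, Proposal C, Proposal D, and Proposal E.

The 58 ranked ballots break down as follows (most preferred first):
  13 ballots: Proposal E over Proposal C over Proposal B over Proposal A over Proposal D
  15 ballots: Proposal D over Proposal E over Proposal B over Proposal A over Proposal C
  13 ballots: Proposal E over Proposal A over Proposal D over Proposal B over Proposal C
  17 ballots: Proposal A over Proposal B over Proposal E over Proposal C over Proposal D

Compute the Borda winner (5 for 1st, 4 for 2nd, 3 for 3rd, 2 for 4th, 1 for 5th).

Proposal E

Proposal A: 13×2 + 15×2 + 13×4 + 17×5 = 193
Proposal B: 13×3 + 15×3 + 13×2 + 17×4 = 178
Proposal C: 13×4 + 15×1 + 13×1 + 17×2 = 114
Proposal D: 13×1 + 15×5 + 13×3 + 17×1 = 144
Proposal E: 13×5 + 15×4 + 13×5 + 17×3 = 241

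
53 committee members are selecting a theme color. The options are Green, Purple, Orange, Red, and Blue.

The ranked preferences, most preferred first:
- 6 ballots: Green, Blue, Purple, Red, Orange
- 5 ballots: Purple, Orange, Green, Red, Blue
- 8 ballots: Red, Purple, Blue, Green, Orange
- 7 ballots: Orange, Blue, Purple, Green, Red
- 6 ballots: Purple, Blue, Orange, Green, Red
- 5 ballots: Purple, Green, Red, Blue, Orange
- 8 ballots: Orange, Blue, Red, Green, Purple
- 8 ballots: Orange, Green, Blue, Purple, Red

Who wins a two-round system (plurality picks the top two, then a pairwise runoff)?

Purple

Round 1 first-place votes: Green 6, Purple 16, Orange 23, Red 8, Blue 0. Orange and Purple advance.
Runoff: Orange is ranked above Purple on 23 ballots, Purple above Orange on 30.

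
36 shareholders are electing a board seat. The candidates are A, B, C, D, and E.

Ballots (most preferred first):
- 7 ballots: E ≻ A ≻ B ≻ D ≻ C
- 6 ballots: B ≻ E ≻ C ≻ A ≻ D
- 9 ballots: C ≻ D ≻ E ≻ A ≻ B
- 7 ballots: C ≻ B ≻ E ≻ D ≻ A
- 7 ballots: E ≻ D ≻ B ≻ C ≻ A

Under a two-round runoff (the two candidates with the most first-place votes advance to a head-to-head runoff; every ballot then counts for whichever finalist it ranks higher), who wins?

E

Round 1 first-place votes: A 0, B 6, C 16, D 0, E 14. C and E advance.
Runoff: C is ranked above E on 16 ballots, E above C on 20.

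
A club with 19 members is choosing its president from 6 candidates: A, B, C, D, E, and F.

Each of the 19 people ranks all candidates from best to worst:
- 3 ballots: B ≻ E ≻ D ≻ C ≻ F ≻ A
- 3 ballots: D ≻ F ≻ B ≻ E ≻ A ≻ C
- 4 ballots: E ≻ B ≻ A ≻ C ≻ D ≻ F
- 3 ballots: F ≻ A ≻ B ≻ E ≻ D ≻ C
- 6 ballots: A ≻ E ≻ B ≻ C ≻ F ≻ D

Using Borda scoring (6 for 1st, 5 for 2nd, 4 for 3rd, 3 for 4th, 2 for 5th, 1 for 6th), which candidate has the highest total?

E

A: 3×1 + 3×2 + 4×4 + 3×5 + 6×6 = 76
B: 3×6 + 3×4 + 4×5 + 3×4 + 6×4 = 86
C: 3×3 + 3×1 + 4×3 + 3×1 + 6×3 = 45
D: 3×4 + 3×6 + 4×2 + 3×2 + 6×1 = 50
E: 3×5 + 3×3 + 4×6 + 3×3 + 6×5 = 87
F: 3×2 + 3×5 + 4×1 + 3×6 + 6×2 = 55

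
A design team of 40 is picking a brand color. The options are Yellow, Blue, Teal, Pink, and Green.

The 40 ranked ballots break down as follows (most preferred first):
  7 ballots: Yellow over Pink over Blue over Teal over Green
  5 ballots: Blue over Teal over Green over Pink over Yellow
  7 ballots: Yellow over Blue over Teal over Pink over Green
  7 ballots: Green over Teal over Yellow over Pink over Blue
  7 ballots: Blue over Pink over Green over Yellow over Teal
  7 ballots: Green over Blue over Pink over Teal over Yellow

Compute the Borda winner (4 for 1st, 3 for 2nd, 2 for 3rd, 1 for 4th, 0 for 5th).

Blue

Yellow: 7×4 + 5×0 + 7×4 + 7×2 + 7×1 + 7×0 = 77
Blue: 7×2 + 5×4 + 7×3 + 7×0 + 7×4 + 7×3 = 104
Teal: 7×1 + 5×3 + 7×2 + 7×3 + 7×0 + 7×1 = 64
Pink: 7×3 + 5×1 + 7×1 + 7×1 + 7×3 + 7×2 = 75
Green: 7×0 + 5×2 + 7×0 + 7×4 + 7×2 + 7×4 = 80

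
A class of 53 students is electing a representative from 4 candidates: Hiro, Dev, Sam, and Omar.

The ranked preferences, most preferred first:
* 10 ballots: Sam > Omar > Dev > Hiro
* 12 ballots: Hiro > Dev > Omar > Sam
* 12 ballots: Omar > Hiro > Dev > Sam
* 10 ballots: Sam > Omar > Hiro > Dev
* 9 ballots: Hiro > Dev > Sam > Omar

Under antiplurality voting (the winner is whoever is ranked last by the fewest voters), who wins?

Last-place votes: Hiro 10, Dev 10, Sam 24, Omar 9.

Omar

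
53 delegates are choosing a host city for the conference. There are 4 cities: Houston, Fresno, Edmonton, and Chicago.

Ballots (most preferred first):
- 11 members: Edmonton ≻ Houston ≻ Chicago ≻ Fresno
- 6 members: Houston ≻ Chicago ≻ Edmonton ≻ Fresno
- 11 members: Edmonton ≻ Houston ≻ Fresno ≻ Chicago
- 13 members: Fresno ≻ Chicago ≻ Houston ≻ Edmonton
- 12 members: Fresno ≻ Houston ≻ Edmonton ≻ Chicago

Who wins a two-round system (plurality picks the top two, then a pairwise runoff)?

Round 1 first-place votes: Houston 6, Fresno 25, Edmonton 22, Chicago 0. Fresno and Edmonton advance.
Runoff: Fresno is ranked above Edmonton on 25 ballots, Edmonton above Fresno on 28.

Edmonton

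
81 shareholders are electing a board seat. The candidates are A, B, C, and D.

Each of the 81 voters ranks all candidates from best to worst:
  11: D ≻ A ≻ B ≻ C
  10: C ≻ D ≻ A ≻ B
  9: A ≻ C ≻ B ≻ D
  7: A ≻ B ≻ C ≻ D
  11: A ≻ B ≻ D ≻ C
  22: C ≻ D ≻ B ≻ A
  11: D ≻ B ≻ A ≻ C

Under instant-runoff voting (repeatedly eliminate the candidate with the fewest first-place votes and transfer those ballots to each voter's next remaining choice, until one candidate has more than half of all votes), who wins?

A

Round 1: A 27, B 0, C 32, D 22. B eliminated.
Round 2: A 27, C 32, D 22. D eliminated.
Round 3: A 49, C 32. A has a majority (≥41).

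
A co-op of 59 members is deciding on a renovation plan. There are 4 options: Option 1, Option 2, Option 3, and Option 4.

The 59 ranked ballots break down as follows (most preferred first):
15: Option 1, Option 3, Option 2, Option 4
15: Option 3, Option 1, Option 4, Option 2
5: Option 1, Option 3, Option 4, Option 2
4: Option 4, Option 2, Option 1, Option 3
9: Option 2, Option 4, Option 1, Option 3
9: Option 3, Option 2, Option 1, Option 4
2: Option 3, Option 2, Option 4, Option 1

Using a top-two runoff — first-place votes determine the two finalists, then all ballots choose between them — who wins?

Option 1

Round 1 first-place votes: Option 1 20, Option 2 9, Option 3 26, Option 4 4. Option 3 and Option 1 advance.
Runoff: Option 3 is ranked above Option 1 on 26 ballots, Option 1 above Option 3 on 33.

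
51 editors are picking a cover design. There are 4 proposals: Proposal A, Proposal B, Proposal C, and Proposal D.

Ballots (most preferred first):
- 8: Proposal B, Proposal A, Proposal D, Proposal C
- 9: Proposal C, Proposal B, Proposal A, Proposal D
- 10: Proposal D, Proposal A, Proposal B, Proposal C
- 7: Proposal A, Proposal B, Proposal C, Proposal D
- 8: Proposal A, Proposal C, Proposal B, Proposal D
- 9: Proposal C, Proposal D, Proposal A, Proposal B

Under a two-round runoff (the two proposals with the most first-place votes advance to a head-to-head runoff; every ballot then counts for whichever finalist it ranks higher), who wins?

Proposal A

Round 1 first-place votes: Proposal A 15, Proposal B 8, Proposal C 18, Proposal D 10. Proposal C and Proposal A advance.
Runoff: Proposal C is ranked above Proposal A on 18 ballots, Proposal A above Proposal C on 33.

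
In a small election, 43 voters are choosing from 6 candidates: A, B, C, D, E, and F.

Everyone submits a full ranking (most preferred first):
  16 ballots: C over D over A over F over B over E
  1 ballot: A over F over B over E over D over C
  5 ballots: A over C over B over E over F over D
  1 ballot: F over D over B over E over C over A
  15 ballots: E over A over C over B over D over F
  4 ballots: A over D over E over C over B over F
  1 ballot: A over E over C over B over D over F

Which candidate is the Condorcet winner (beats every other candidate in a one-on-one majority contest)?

A

A vs B: 42–1
A vs C: 26–17
A vs D: 26–17
A vs E: 27–16
A vs F: 42–1
A beats every other candidate.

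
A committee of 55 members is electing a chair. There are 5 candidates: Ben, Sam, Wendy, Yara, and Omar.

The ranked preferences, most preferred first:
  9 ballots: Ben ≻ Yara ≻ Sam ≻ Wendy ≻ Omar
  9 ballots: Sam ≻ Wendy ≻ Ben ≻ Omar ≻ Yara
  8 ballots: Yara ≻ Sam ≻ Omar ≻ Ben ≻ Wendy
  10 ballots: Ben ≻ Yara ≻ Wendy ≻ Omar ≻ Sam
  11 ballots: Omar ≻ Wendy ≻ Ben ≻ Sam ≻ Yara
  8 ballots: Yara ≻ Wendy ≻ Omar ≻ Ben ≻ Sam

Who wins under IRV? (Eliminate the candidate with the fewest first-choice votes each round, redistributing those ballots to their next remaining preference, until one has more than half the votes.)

Ben

Round 1: Ben 19, Sam 9, Wendy 0, Yara 16, Omar 11. Wendy eliminated.
Round 2: Ben 19, Sam 9, Yara 16, Omar 11. Sam eliminated.
Round 3: Ben 28, Yara 16, Omar 11. Ben has a majority (≥28).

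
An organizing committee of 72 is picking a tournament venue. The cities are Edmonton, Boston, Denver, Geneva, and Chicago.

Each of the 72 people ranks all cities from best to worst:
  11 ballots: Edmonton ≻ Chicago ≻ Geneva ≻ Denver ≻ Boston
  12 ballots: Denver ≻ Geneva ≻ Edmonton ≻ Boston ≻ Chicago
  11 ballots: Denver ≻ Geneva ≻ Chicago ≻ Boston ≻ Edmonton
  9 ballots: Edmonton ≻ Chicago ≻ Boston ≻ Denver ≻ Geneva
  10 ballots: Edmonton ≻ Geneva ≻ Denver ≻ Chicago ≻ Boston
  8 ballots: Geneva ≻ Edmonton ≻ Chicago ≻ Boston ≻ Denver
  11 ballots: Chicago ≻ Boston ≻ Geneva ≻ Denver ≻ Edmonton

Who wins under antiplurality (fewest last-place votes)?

Denver

Last-place votes: Edmonton 22, Boston 21, Denver 8, Geneva 9, Chicago 12.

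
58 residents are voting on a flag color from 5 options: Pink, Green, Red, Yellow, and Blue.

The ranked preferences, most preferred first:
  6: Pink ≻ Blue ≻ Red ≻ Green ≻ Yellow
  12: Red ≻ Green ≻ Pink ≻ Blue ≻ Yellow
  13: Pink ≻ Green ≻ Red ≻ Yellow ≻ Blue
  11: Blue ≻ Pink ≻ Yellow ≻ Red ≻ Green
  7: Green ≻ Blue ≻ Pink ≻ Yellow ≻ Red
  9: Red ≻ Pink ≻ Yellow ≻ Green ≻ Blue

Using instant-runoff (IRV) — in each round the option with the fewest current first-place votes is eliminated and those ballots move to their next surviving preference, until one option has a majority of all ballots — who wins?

Round 1: Pink 19, Green 7, Red 21, Yellow 0, Blue 11. Yellow eliminated.
Round 2: Pink 19, Green 7, Red 21, Blue 11. Green eliminated.
Round 3: Pink 19, Red 21, Blue 18. Blue eliminated.
Round 4: Pink 37, Red 21. Pink has a majority (≥30).

Pink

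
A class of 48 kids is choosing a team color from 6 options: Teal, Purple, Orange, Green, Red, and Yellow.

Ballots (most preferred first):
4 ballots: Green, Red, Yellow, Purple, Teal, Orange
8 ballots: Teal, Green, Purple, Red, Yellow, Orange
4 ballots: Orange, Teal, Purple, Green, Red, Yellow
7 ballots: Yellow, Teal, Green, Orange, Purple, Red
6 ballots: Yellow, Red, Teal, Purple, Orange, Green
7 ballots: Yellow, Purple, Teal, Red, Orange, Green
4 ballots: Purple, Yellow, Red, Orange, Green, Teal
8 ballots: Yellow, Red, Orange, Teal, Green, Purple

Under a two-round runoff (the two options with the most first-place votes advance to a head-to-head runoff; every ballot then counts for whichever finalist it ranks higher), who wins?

Yellow

Round 1 first-place votes: Teal 8, Purple 4, Orange 4, Green 4, Red 0, Yellow 28. Yellow and Teal advance.
Runoff: Yellow is ranked above Teal on 36 ballots, Teal above Yellow on 12.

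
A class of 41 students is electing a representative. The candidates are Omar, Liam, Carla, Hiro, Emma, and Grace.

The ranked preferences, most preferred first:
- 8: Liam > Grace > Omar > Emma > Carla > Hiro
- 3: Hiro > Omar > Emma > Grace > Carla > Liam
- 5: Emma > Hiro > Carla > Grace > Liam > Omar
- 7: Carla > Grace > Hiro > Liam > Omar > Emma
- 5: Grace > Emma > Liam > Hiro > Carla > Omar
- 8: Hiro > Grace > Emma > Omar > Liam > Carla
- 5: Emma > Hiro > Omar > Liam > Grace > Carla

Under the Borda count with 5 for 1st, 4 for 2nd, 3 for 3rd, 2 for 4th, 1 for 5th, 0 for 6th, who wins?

Omar: 8×3 + 3×4 + 5×0 + 7×1 + 5×0 + 8×2 + 5×3 = 74
Liam: 8×5 + 3×0 + 5×1 + 7×2 + 5×3 + 8×1 + 5×2 = 92
Carla: 8×1 + 3×1 + 5×3 + 7×5 + 5×1 + 8×0 + 5×0 = 66
Hiro: 8×0 + 3×5 + 5×4 + 7×3 + 5×2 + 8×5 + 5×4 = 126
Emma: 8×2 + 3×3 + 5×5 + 7×0 + 5×4 + 8×3 + 5×5 = 119
Grace: 8×4 + 3×2 + 5×2 + 7×4 + 5×5 + 8×4 + 5×1 = 138

Grace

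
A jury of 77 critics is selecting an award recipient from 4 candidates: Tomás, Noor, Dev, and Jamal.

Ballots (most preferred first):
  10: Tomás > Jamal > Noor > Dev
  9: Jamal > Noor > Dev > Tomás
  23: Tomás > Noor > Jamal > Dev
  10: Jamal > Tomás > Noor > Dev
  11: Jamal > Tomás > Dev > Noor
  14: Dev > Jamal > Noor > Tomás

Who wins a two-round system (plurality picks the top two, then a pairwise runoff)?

Round 1 first-place votes: Tomás 33, Noor 0, Dev 14, Jamal 30. Tomás and Jamal advance.
Runoff: Tomás is ranked above Jamal on 33 ballots, Jamal above Tomás on 44.

Jamal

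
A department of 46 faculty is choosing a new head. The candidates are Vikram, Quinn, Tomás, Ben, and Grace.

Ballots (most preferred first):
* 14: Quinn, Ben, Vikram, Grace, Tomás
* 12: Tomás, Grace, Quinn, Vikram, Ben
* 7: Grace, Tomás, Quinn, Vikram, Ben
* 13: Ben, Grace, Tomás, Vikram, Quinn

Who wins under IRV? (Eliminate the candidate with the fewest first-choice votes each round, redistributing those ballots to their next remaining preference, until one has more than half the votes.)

Round 1: Vikram 0, Quinn 14, Tomás 12, Ben 13, Grace 7. Vikram eliminated.
Round 2: Quinn 14, Tomás 12, Ben 13, Grace 7. Grace eliminated.
Round 3: Quinn 14, Tomás 19, Ben 13. Ben eliminated.
Round 4: Quinn 14, Tomás 32. Tomás has a majority (≥24).

Tomás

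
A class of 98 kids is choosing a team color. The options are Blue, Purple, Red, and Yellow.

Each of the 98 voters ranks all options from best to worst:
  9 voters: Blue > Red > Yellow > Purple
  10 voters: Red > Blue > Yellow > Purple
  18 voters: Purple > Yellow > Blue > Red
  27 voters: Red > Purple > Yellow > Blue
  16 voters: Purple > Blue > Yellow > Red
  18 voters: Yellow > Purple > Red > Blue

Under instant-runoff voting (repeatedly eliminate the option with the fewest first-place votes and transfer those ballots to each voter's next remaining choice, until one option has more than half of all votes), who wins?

Purple

Round 1: Blue 9, Purple 34, Red 37, Yellow 18. Blue eliminated.
Round 2: Purple 34, Red 46, Yellow 18. Yellow eliminated.
Round 3: Purple 52, Red 46. Purple has a majority (≥50).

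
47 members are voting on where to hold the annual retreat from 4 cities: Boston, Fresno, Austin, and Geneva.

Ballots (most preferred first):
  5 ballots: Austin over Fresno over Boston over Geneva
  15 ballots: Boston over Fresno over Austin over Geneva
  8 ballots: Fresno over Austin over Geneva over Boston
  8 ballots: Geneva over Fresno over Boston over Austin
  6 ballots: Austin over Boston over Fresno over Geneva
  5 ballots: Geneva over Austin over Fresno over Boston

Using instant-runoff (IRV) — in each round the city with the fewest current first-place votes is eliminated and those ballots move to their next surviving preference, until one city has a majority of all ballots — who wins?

Austin

Round 1: Boston 15, Fresno 8, Austin 11, Geneva 13. Fresno eliminated.
Round 2: Boston 15, Austin 19, Geneva 13. Geneva eliminated.
Round 3: Boston 23, Austin 24. Austin has a majority (≥24).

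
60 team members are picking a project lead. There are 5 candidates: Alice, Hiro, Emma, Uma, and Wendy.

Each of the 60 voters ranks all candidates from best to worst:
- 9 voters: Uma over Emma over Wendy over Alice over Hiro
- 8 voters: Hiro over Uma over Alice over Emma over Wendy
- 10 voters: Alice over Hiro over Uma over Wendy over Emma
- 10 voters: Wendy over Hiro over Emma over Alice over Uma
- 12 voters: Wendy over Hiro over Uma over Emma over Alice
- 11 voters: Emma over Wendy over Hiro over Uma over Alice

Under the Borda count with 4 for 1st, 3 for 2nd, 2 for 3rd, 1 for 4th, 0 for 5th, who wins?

Alice: 9×1 + 8×2 + 10×4 + 10×1 + 12×0 + 11×0 = 75
Hiro: 9×0 + 8×4 + 10×3 + 10×3 + 12×3 + 11×2 = 150
Emma: 9×3 + 8×1 + 10×0 + 10×2 + 12×1 + 11×4 = 111
Uma: 9×4 + 8×3 + 10×2 + 10×0 + 12×2 + 11×1 = 115
Wendy: 9×2 + 8×0 + 10×1 + 10×4 + 12×4 + 11×3 = 149

Hiro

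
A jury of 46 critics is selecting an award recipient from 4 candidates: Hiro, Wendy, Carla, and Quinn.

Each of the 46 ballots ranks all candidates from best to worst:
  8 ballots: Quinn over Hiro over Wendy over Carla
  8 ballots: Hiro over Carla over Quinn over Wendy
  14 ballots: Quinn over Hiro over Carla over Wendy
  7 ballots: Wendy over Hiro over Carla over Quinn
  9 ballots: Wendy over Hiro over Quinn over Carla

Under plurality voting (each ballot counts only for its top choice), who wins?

Quinn

First-place votes: Hiro 8, Wendy 16, Carla 0, Quinn 22.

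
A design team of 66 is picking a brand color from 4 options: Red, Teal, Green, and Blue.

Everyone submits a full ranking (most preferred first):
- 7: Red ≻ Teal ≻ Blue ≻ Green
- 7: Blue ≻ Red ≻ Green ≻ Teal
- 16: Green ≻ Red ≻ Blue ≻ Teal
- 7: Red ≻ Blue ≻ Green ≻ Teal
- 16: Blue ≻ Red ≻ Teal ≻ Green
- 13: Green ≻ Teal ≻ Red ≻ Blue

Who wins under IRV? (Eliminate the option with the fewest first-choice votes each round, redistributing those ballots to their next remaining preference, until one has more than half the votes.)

Blue

Round 1: Red 14, Teal 0, Green 29, Blue 23. Teal eliminated.
Round 2: Red 14, Green 29, Blue 23. Red eliminated.
Round 3: Green 29, Blue 37. Blue has a majority (≥34).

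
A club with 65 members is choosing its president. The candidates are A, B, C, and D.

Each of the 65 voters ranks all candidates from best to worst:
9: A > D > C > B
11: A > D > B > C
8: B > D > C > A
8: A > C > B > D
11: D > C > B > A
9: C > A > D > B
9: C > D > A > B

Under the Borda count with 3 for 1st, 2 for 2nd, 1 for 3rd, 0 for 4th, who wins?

D

A: 9×3 + 11×3 + 8×0 + 8×3 + 11×0 + 9×2 + 9×1 = 111
B: 9×0 + 11×1 + 8×3 + 8×1 + 11×1 + 9×0 + 9×0 = 54
C: 9×1 + 11×0 + 8×1 + 8×2 + 11×2 + 9×3 + 9×3 = 109
D: 9×2 + 11×2 + 8×2 + 8×0 + 11×3 + 9×1 + 9×2 = 116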